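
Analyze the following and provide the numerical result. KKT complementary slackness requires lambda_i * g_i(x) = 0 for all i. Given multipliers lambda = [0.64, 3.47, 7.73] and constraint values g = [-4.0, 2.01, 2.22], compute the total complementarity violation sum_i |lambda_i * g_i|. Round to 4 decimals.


KKT complementary slackness check:
lambda_1 * g_1 = 0.64 * -4.0 = -2.56
lambda_2 * g_2 = 3.47 * 2.01 = 6.9747
lambda_3 * g_3 = 7.73 * 2.22 = 17.1606
Total violation = 2.56 + 6.9747 + 17.1606 = 26.6953


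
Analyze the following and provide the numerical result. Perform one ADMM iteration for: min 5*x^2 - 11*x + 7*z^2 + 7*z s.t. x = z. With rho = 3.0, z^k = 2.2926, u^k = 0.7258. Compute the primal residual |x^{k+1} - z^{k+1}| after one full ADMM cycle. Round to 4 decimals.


ADMM iteration with rho = 3.0, z^k = 2.2926, u^k = 0.7258
Step 1: x-update.
Minimize 5*x^2 - 11*x + (3.0/2)*(x - 2.2926 + 0.7258)^2
FOC: (2*5 + 3.0)*x = 11 + 3.0*(2.2926 - 0.7258)
x^{k+1} = 1.2077
Step 2: z-update.
Minimize 7*z^2 + 7*z + (3.0/2)*(1.2077 - z + 0.7258)^2
FOC: (2*7 + 3.0)*z = -7 + 3.0*(1.2077 + 0.7258)
z^{k+1} = -0.0706
Step 3: u-update.
u^{k+1} = 0.7258 + 1.2077 + 0.0706 = 2.0041
Step 4: Primal residual = |1.2077 + 0.0706| = 1.2783


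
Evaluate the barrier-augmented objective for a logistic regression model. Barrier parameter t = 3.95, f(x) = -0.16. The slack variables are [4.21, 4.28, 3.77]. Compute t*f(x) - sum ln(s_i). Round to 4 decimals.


Step 1: Compute log-barrier.
ln values: [1.4375, 1.454, 1.3271]
phi = -(1.4375 + 1.454 + 1.3271) = -4.2185
Step 2: Compute augmented objective.
t*f(x) = 3.95*-0.16 = -0.632
Total = -0.632 - 4.2185 = -4.8505


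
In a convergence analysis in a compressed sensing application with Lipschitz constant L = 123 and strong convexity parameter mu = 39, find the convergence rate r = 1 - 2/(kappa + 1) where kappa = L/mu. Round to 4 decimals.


Step 1: Compute the condition number.
kappa = L/mu = 123/39 = 3.1538
Step 2: Compute the convergence rate.
r = 1 - 2/(kappa + 1) = 1 - 2*mu/(L + mu) = (L - mu)/(L + mu) = 84/162 = 0.5185


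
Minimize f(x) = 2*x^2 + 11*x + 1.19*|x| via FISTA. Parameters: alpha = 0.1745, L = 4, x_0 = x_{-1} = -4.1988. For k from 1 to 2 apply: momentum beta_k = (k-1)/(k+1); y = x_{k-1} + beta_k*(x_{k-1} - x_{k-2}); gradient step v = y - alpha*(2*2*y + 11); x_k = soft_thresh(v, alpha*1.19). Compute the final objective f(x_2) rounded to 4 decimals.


FISTA on f(x) = 2*x^2 + 11*x + 1.19*|x|
L = 4, alpha = 0.1745
Iteration 1: beta = 0.0, y = -4.1988 + 0.0*(-4.1988 + 4.1988) = -4.1988
  grad(y) = -5.7952, v = y - alpha*grad = -3.1875
  prox(v) = soft_thresh(-3.1875, 0.2077) = -2.9799
Iteration 2: beta = 0.3333, y = -2.9799 + 0.3333*(-2.9799 + 4.1988) = -2.5736
  grad(y) = 0.7057, v = y - alpha*grad = -2.6967
  prox(v) = soft_thresh(-2.6967, 0.2077) = -2.4891
f(x_2) = 2*(-2.4891)^2 + 11*(-2.4891) + 1.19*|-2.4891| = -12.0268


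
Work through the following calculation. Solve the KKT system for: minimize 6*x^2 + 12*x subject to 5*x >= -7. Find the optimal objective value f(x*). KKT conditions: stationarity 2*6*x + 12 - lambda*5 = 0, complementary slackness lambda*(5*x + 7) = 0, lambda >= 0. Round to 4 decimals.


Step 1: Try lambda = 0 (constraint inactive).
Stationarity: 2*6*x + 12 = 0
x* = -12/(2*6) = -1.0
Check constraint: 5*-1.0 = -5.0 >= -7 -- satisfied.
Step 2: Compute optimal value.
f(x*) = 6*(-1.0)^2 + 12*(-1.0) = -6.0


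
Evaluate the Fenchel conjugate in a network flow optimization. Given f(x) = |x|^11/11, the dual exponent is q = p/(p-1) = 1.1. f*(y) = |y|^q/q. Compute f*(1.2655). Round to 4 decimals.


The conjugate exponent q satisfies 1/p + 1/q = 1.
p = 11, so q = 11/(11 - 1) = 1.1
|y|^q = 1.2655^1.1 = 1.2957
f*(1.2655) = 1.2957 / 1.1 = 1.1779


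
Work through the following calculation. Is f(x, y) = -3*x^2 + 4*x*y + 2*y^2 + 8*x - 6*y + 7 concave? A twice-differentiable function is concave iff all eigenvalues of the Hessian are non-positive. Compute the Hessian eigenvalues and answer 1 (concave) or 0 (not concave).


The Hessian of f(x,y) = -3*x^2 + 4*x*y + 2*y^2 + 8*x - 6*y + 7 is:
H = [[-6, 4], [4, 4]]
Trace = -6 + 4 = -2
Determinant = -6*4 - (4)^2 = -40
Discriminant = (-2)^2 - 4*-40 = 164.0
Eigenvalues: lambda_1 = -7.4031, lambda_2 = 5.4031
The function is not concave.

0


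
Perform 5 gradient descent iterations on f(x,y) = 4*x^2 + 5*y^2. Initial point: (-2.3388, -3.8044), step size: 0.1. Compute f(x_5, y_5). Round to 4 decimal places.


Gradient descent on f(x,y) = 4*x^2 + 5*y^2.
Starting point: (-2.3388, -3.8044), alpha = 0.1
Step 1: grad_x = 2*4*-2.3388 = -18.7104, grad_y = 2*5*-3.8044 = -38.044
  x_1 = -2.3388 - 0.1*-18.7104 = -0.4678
  y_1 = -3.8044 - 0.1*-38.044 = 0.0
Step 2: grad_x = 2*4*-0.4678 = -3.7421, grad_y = 2*5*0.0 = 0.0
  x_2 = -0.4678 - 0.1*-3.7421 = -0.0936
  y_2 = 0.0 - 0.1*0.0 = 0.0
Step 3: grad_x = 2*4*-0.0936 = -0.7484, grad_y = 2*5*0.0 = 0.0
  x_3 = -0.0936 - 0.1*-0.7484 = -0.0187
  y_3 = 0.0 - 0.1*0.0 = 0.0
Step 4: grad_x = 2*4*-0.0187 = -0.1497, grad_y = 2*5*0.0 = 0.0
  x_4 = -0.0187 - 0.1*-0.1497 = -0.0037
  y_4 = 0.0 - 0.1*0.0 = 0.0
Step 5: grad_x = 2*4*-0.0037 = -0.0299, grad_y = 2*5*0.0 = 0.0
  x_5 = -0.0037 - 0.1*-0.0299 = -0.0007
  y_5 = 0.0 - 0.1*0.0 = 0.0
f(-0.0007, 0.0) = 4*(-0.0007)^2 + 5*0.0^2 = 0.0


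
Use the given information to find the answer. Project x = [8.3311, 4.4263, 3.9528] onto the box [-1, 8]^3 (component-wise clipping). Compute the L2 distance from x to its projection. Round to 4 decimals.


Project each component onto [-1, 8].
clip(8.3311) = 8.0, clip(4.4263) = 4.4263, clip(3.9528) = 3.9528
Projection = [8.0, 4.4263, 3.9528]
Squared diffs: [0.1096, 0.0, 0.0]
Distance = sqrt(0.1096) = 0.3311


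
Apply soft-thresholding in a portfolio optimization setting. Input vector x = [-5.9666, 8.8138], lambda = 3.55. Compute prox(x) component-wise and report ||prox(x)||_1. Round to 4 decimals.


Soft-thresholding with lambda = 3.55:
prox(-5.9666) = sign(-5.9666)*max(|-5.9666| - 3.55, 0) = -2.4166
prox(8.8138) = sign(8.8138)*max(|8.8138| - 3.55, 0) = 5.2638
prox(x) = [-2.4166, 5.2638]
||prox(x)||_1 = 2.4166 + 5.2638 = 7.6804


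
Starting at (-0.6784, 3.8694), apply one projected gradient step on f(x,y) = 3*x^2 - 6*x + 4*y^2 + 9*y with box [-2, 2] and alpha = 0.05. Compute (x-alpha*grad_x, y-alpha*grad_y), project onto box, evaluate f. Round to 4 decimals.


Step 1: Compute gradient at (-0.6784, 3.8694).
grad_x = 2*3*-0.6784 - 6 = -10.0704
grad_y = 2*4*3.8694 + 9 = 39.9552
Step 2: Gradient step.
x_raw = -0.6784 - 0.05*-10.0704 = -0.1749
y_raw = 3.8694 - 0.05*39.9552 = 1.8716
Step 3: Project onto [-2, 2].
x_proj = clip(-0.1749) = -0.1749
y_proj = clip(1.8716) = 1.8716
Step 4: Evaluate f.
f(-0.1749, 1.8716) = 31.9979


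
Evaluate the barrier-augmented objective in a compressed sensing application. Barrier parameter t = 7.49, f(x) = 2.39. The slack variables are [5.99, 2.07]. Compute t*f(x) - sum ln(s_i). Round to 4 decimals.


Step 1: Compute log-barrier.
ln values: [1.7901, 0.7275]
phi = -(1.7901 + 0.7275) = -2.5176
Step 2: Compute augmented objective.
t*f(x) = 7.49*2.39 = 17.9011
Total = 17.9011 - 2.5176 = 15.3835


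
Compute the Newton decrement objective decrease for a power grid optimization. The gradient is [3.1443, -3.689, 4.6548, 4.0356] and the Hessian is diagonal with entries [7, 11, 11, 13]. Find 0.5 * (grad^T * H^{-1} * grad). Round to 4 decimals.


Step 1: H is diagonal, so H^(-1) * g = [0.4492, -0.3354, 0.4232, 0.3104].
Step 2: g^T H^(-1) g = sum_i g_i^2 / H_ii
  = (3.1443)^2/7 + (-3.689)^2/11 + (4.6548)^2/11 + (4.0356)^2/13
  = 1.4124 + 1.2372 + 1.9697 + 1.2528 = 5.872
Step 3: Objective decrease = 0.5 * g^T H^(-1) g = 2.936


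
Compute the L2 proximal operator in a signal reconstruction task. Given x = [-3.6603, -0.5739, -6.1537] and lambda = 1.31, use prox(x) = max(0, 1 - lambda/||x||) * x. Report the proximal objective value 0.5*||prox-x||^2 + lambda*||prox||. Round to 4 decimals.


Step 1: Compute ||x||.
||x|| = 7.183
Step 2: Compute scaling factor.
scale = max(0, 1 - 1.31/7.183) = 0.8176
Step 3: prox(x) = [-2.9928, -0.4692, -5.0314]
||prox(x)|| = 5.873
Step 4: Proximal objective.
0.5*||prox-x||^2 = 0.8581
lambda*||prox|| = 7.6936
Total = 8.5517


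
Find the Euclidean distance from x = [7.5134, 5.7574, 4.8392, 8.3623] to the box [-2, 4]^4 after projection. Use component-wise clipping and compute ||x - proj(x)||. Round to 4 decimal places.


Project each component onto [-2, 4].
clip(7.5134) = 4.0, clip(5.7574) = 4.0, clip(4.8392) = 4.0, clip(8.3623) = 4.0
Projection = [4.0, 4.0, 4.0, 4.0]
Squared diffs: [12.344, 3.0885, 0.7043, 19.0297]
Distance = sqrt(35.1665) = 5.9301


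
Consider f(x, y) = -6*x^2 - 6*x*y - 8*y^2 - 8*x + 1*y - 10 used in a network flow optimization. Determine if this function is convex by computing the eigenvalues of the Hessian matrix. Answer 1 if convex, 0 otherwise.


The Hessian of f(x,y) = -6*x^2 - 6*x*y - 8*y^2 - 8*x + 1*y - 10 is:
H = [[-12, -6], [-6, -16]]
Trace = -12 - 16 = -28
Determinant = -12*-16 - (-6)^2 = 156
Discriminant = (-28)^2 - 4*156 = 160.0
Eigenvalues: lambda_1 = -20.3246, lambda_2 = -7.6754
The function is not convex.

0


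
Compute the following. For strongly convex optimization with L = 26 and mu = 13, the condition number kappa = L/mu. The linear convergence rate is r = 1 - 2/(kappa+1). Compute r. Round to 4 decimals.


Step 1: Compute the condition number.
kappa = L/mu = 26/13 = 2.0
Step 2: Compute the convergence rate.
r = 1 - 2/(kappa + 1) = 1 - 2*mu/(L + mu) = (L - mu)/(L + mu) = 13/39 = 0.3333


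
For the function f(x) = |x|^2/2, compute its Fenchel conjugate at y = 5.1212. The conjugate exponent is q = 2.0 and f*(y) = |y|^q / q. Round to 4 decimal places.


The conjugate exponent q satisfies 1/p + 1/q = 1.
p = 2, so q = 2/(2 - 1) = 2.0
|y|^q = 5.1212^2.0 = 26.2267
f*(5.1212) = 26.2267 / 2.0 = 13.1133


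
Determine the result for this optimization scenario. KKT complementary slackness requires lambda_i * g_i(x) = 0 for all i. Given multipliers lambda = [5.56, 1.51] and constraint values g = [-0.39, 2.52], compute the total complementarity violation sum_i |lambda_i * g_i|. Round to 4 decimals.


KKT complementary slackness check:
lambda_1 * g_1 = 5.56 * -0.39 = -2.1684
lambda_2 * g_2 = 1.51 * 2.52 = 3.8052
Total violation = 2.1684 + 3.8052 = 5.9736


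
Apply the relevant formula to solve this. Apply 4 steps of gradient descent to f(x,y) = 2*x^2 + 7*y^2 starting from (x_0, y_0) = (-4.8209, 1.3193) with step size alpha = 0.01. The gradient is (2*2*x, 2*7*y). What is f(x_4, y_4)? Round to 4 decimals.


Gradient descent on f(x,y) = 2*x^2 + 7*y^2.
Starting point: (-4.8209, 1.3193), alpha = 0.01
Step 1: grad_x = 2*2*-4.8209 = -19.2836, grad_y = 2*7*1.3193 = 18.4702
  x_1 = -4.8209 - 0.01*-19.2836 = -4.6281
  y_1 = 1.3193 - 0.01*18.4702 = 1.1346
Step 2: grad_x = 2*2*-4.6281 = -18.5123, grad_y = 2*7*1.1346 = 15.8844
  x_2 = -4.6281 - 0.01*-18.5123 = -4.4429
  y_2 = 1.1346 - 0.01*15.8844 = 0.9758
Step 3: grad_x = 2*2*-4.4429 = -17.7718, grad_y = 2*7*0.9758 = 13.6606
  x_3 = -4.4429 - 0.01*-17.7718 = -4.2652
  y_3 = 0.9758 - 0.01*13.6606 = 0.8391
Step 4: grad_x = 2*2*-4.2652 = -17.0609, grad_y = 2*7*0.8391 = 11.7481
  x_4 = -4.2652 - 0.01*-17.0609 = -4.0946
  y_4 = 0.8391 - 0.01*11.7481 = 0.7217
f(-4.0946, 0.7217) = 2*(-4.0946)^2 + 7*0.7217^2 = 37.1774


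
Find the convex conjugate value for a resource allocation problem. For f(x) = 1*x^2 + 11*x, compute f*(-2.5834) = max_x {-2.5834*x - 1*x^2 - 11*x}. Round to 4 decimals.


f*(y) = sup_x {y*x - a*x^2 - b*x} = sup_x {(y-b)*x - a*x^2}
FOC: (y - b) - 2a*x = 0 => x* = (y - b)/(2a)
x* = (-2.5834 - 11)/(2*1) = -6.7917
f*(-2.5834) = (y-b)^2/(4a) = (-2.5834 - 11)^2/(4*1)
= 184.5088/4 = 46.1272


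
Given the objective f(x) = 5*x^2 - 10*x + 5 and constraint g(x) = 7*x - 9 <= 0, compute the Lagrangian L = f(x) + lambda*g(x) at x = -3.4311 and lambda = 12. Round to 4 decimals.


Step 1: Evaluate f(x).
f(-3.4311) = 5*(-3.4311)^2 - 10*(-3.4311) + 5 = 98.1732
Step 2: Evaluate g(x).
g(-3.4311) = 7*-3.4311 - 9 = -33.0177
Step 3: Compute Lagrangian.
L = 98.1732 + 12*-33.0177 = -298.0392


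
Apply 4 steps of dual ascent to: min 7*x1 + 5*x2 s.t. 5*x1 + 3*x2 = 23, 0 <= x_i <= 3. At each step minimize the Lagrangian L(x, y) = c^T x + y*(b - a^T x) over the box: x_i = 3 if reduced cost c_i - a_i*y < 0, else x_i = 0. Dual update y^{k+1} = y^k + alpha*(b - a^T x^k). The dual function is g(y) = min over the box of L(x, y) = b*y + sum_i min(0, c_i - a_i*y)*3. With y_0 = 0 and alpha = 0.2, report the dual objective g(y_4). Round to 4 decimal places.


Dual ascent for LP: min 7*x1 + 5*x2, 5*x1 + 3*x2 = 23, 0 <= x_i <= 3
Step 1: y^k = 0.0, reduced costs: (7.0, 5.0)
  x^k = (0.0, 0.0), subgradient = b - a^T x = 23.0
  y^{k+1} = 0.0 + 0.2*23.0 = 4.6
Step 2: y^k = 4.6, reduced costs: (-16.0, -8.8)
  x^k = (3.0, 3.0), subgradient = b - a^T x = -1.0
  y^{k+1} = 4.6 + 0.2*-1.0 = 4.4
Step 3: y^k = 4.4, reduced costs: (-15.0, -8.2)
  x^k = (3.0, 3.0), subgradient = b - a^T x = -1.0
  y^{k+1} = 4.4 + 0.2*-1.0 = 4.2
Step 4: y^k = 4.2, reduced costs: (-14.0, -7.6)
  x^k = (3.0, 3.0), subgradient = b - a^T x = -1.0
  y^{k+1} = 4.2 + 0.2*-1.0 = 4.0
Dual objective at y_4 = 4.0: reduced costs (-13.0, -7.0), box minimizer x = (3.0, 3.0)
g(y_4) = b*y + (c1 - a1*y)*x1 + (c2 - a2*y)*x2 = 23*4.0 + (-13.0)*3.0 + (-7.0)*3.0 = 92.0 - 39.0 - 21.0 = 32.0


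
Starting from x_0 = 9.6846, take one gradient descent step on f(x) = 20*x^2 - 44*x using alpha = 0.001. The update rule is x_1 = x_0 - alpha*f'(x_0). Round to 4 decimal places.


We compute the gradient at x_0 and apply the update.
f'(x) = 40*x - 44
f'(9.6846) = 40*9.6846 - 44 = 343.384
x_1 = 9.6846 - 0.001*343.384 = 9.3412


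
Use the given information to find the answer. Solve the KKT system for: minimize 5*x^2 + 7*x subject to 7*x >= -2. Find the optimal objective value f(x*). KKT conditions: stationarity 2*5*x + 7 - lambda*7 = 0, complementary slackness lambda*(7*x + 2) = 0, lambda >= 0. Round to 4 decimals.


Step 1: Try lambda = 0 (constraint inactive).
x_unc = -7/(2*5) = -0.7
Check: 7*-0.7 = -4.9 < -2 -- violated!
Step 2: Constraint must be active: 7*x = -2
x* = -2/7 = -0.2857 (rounded; the exact value -2/7 is used below)
lambda = (2*5*(-2/7) + 7)/7 = 0.5918
Step 3: Compute optimal value.
f(x*) = 5*(-2/7)^2 + 7*(-2/7) = -1.5918


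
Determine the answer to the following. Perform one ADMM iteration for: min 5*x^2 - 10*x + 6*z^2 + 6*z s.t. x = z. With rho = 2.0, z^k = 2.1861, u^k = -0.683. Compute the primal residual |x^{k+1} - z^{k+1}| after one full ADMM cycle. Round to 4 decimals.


ADMM iteration with rho = 2.0, z^k = 2.1861, u^k = -0.683
Step 1: x-update.
Minimize 5*x^2 - 10*x + (2.0/2)*(x - 2.1861 - 0.683)^2
FOC: (2*5 + 2.0)*x = 10 + 2.0*(2.1861 + 0.683)
x^{k+1} = 1.3115
Step 2: z-update.
Minimize 6*z^2 + 6*z + (2.0/2)*(1.3115 - z - 0.683)^2
FOC: (2*6 + 2.0)*z = -6 + 2.0*(1.3115 - 0.683)
z^{k+1} = -0.3388
Step 3: u-update.
u^{k+1} = -0.683 + 1.3115 + 0.3388 = 0.9673
Step 4: Primal residual = |1.3115 + 0.3388| = 1.6503


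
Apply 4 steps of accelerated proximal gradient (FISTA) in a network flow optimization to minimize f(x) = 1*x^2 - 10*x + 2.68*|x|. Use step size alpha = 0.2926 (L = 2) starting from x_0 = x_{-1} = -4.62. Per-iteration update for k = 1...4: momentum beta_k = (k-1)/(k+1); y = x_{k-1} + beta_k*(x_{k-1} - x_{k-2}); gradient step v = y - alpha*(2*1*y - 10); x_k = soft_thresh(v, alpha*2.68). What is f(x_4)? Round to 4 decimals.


FISTA on f(x) = 1*x^2 - 10*x + 2.68*|x|
L = 2, alpha = 0.2926
Iteration 1: beta = 0.0, y = -4.62 + 0.0*(-4.62 + 4.62) = -4.62
  grad(y) = -19.24, v = y - alpha*grad = 1.0096
  prox(v) = soft_thresh(1.0096, 0.7842) = 0.2255
Iteration 2: beta = 0.3333, y = 0.2255 + 0.3333*(0.2255 + 4.62) = 1.8406
  grad(y) = -6.3188, v = y - alpha*grad = 3.6895
  prox(v) = soft_thresh(3.6895, 0.7842) = 2.9053
Iteration 3: beta = 0.5, y = 2.9053 + 0.5*(2.9053 - 0.2255) = 4.2452
  grad(y) = -1.5095, v = y - alpha*grad = 4.6869
  prox(v) = soft_thresh(4.6869, 0.7842) = 3.9028
Iteration 4: beta = 0.6, y = 3.9028 + 0.6*(3.9028 - 2.9053) = 4.5012
  grad(y) = -0.9975, v = y - alpha*grad = 4.7931
  prox(v) = soft_thresh(4.7931, 0.7842) = 4.0089
f(x_4) = 1*4.0089^2 - 10*4.0089 + 2.68*|4.0089| = -13.2738


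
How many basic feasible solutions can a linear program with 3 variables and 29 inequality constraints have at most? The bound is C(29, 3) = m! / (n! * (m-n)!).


Each vertex corresponds to some choice of n active constraints out of m, so the number of vertices is at most C(m, n) = m! / (n!(m-n)!).
m = 29, n = 3
Numerator: 29 * 28 * 27
Denominator: 3! = 6
C(29, 3) = 3654


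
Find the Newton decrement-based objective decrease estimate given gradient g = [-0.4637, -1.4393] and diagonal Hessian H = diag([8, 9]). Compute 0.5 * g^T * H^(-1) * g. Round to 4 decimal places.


Step 1: H is diagonal, so H^(-1) * g = [-0.058, -0.1599].
Step 2: g^T H^(-1) g = sum_i g_i^2 / H_ii
  = (-0.4637)^2/8 + (-1.4393)^2/9
  = 0.0269 + 0.2302 = 0.2571
Step 3: Objective decrease = 0.5 * g^T H^(-1) g = 0.1285


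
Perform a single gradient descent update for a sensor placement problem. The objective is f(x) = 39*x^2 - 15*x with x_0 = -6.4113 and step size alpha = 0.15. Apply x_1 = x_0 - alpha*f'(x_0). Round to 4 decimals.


We compute the gradient at x_0 and apply the update.
f'(x) = 78*x - 15
f'(-6.4113) = 78*-6.4113 - 15 = -515.0814
x_1 = -6.4113 - 0.15*-515.0814 = 70.8509


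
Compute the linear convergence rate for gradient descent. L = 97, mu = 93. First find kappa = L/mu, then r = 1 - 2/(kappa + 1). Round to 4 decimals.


Step 1: Compute the condition number.
kappa = L/mu = 97/93 = 1.043
Step 2: Compute the convergence rate.
r = 1 - 2/(kappa + 1) = 1 - 2*mu/(L + mu) = (L - mu)/(L + mu) = 4/190 = 0.0211


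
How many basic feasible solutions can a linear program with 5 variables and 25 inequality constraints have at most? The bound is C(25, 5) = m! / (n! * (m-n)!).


Each vertex corresponds to some choice of n active constraints out of m, so the number of vertices is at most C(m, n) = m! / (n!(m-n)!).
m = 25, n = 5
Numerator: 25 * 24 * 23 * 22 * 21
Denominator: 5! = 120
C(25, 5) = 53130


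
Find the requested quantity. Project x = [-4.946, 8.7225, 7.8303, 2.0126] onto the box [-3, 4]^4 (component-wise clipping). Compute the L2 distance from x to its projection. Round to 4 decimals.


Project each component onto [-3, 4].
clip(-4.946) = -3.0, clip(8.7225) = 4.0, clip(7.8303) = 4.0, clip(2.0126) = 2.0126
Projection = [-3.0, 4.0, 4.0, 2.0126]
Squared diffs: [3.7869, 22.302, 14.6712, 0.0]
Distance = sqrt(40.7601) = 6.3844


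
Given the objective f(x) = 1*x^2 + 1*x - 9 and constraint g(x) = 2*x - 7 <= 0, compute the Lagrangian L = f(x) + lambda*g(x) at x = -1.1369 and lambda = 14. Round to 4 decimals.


Step 1: Evaluate f(x).
f(-1.1369) = 1*(-1.1369)^2 + 1*(-1.1369) - 9 = -8.8444
Step 2: Evaluate g(x).
g(-1.1369) = 2*-1.1369 - 7 = -9.2738
Step 3: Compute Lagrangian.
L = -8.8444 + 14*-9.2738 = -138.6776


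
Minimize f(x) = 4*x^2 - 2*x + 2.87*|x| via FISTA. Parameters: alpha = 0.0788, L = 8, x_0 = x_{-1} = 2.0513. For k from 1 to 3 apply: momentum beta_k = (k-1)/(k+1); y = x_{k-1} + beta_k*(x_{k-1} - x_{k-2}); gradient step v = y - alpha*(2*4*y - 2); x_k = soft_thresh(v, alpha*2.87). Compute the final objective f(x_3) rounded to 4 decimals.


FISTA on f(x) = 4*x^2 - 2*x + 2.87*|x|
L = 8, alpha = 0.0788
Iteration 1: beta = 0.0, y = 2.0513 + 0.0*(2.0513 - 2.0513) = 2.0513
  grad(y) = 14.4104, v = y - alpha*grad = 0.9158
  prox(v) = soft_thresh(0.9158, 0.2262) = 0.6896
Iteration 2: beta = 0.3333, y = 0.6896 + 0.3333*(0.6896 - 2.0513) = 0.2357
  grad(y) = -0.1144, v = y - alpha*grad = 0.2447
  prox(v) = soft_thresh(0.2447, 0.2262) = 0.0186
Iteration 3: beta = 0.5, y = 0.0186 + 0.5*(0.0186 - 0.6896) = -0.317
  grad(y) = -4.5357, v = y - alpha*grad = 0.0405
  prox(v) = soft_thresh(0.0405, 0.2262) = 0.0
f(x_3) = 4*0.0^2 - 2*0.0 + 2.87*|0.0| = 0.0


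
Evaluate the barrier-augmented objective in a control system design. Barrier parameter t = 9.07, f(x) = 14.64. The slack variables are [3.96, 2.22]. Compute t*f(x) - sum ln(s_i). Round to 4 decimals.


Step 1: Compute log-barrier.
ln values: [1.3762, 0.7975]
phi = -(1.3762 + 0.7975) = -2.1738
Step 2: Compute augmented objective.
t*f(x) = 9.07*14.64 = 132.7848
Total = 132.7848 - 2.1738 = 130.611


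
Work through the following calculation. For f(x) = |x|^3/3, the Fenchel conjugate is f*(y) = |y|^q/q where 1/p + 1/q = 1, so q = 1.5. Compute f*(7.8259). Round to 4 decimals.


The conjugate exponent q satisfies 1/p + 1/q = 1.
p = 3, so q = 3/(3 - 1) = 1.5
|y|^q = 7.8259^1.5 = 21.8928
f*(7.8259) = 21.8928 / 1.5 = 14.5952


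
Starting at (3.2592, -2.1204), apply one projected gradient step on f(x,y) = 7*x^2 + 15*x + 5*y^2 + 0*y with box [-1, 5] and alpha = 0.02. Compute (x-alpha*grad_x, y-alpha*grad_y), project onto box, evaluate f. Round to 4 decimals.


Step 1: Compute gradient at (3.2592, -2.1204).
grad_x = 2*7*3.2592 + 15 = 60.6288
grad_y = 2*5*-2.1204 + 0 = -21.204
Step 2: Gradient step.
x_raw = 3.2592 - 0.02*60.6288 = 2.0466
y_raw = -2.1204 - 0.02*-21.204 = -1.6963
Step 3: Project onto [-1, 5].
x_proj = clip(2.0466) = 2.0466
y_proj = clip(-1.6963) = -1.0
Step 4: Evaluate f.
f(2.0466, -1.0) = 65.02


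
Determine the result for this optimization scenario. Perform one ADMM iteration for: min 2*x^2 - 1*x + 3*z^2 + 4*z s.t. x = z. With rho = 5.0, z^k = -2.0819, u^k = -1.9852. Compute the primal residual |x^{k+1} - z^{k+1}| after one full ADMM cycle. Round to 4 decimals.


ADMM iteration with rho = 5.0, z^k = -2.0819, u^k = -1.9852
Step 1: x-update.
Minimize 2*x^2 - 1*x + (5.0/2)*(x + 2.0819 - 1.9852)^2
FOC: (2*2 + 5.0)*x = 1 + 5.0*(-2.0819 + 1.9852)
x^{k+1} = 0.0574
Step 2: z-update.
Minimize 3*z^2 + 4*z + (5.0/2)*(0.0574 - z - 1.9852)^2
FOC: (2*3 + 5.0)*z = -4 + 5.0*(0.0574 - 1.9852)
z^{k+1} = -1.2399
Step 3: u-update.
u^{k+1} = -1.9852 + 0.0574 + 1.2399 = -0.6879
Step 4: Primal residual = |0.0574 + 1.2399| = 1.2973


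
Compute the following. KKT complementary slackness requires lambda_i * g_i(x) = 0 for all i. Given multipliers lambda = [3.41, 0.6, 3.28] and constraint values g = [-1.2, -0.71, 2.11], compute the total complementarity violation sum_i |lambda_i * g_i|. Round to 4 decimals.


KKT complementary slackness check:
lambda_1 * g_1 = 3.41 * -1.2 = -4.092
lambda_2 * g_2 = 0.6 * -0.71 = -0.426
lambda_3 * g_3 = 3.28 * 2.11 = 6.9208
Total violation = 4.092 + 0.426 + 6.9208 = 11.4388


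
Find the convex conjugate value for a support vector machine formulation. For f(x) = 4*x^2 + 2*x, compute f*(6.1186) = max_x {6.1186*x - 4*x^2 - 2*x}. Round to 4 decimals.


f*(y) = sup_x {y*x - a*x^2 - b*x} = sup_x {(y-b)*x - a*x^2}
FOC: (y - b) - 2a*x = 0 => x* = (y - b)/(2a)
x* = (6.1186 - 2)/(2*4) = 0.5148
f*(6.1186) = (y-b)^2/(4a) = (6.1186 - 2)^2/(4*4)
= 16.9629/16 = 1.0602


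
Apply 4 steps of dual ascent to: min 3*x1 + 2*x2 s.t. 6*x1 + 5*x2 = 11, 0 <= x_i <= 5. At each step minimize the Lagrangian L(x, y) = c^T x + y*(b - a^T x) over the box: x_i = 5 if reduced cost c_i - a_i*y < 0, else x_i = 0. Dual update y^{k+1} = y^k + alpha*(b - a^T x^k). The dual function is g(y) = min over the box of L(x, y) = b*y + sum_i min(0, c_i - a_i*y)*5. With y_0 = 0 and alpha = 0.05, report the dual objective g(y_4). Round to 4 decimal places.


Dual ascent for LP: min 3*x1 + 2*x2, 6*x1 + 5*x2 = 11, 0 <= x_i <= 5
Step 1: y^k = 0.0, reduced costs: (3.0, 2.0)
  x^k = (0.0, 0.0), subgradient = b - a^T x = 11.0
  y^{k+1} = 0.0 + 0.05*11.0 = 0.55
Step 2: y^k = 0.55, reduced costs: (-0.3, -0.75)
  x^k = (5.0, 5.0), subgradient = b - a^T x = -44.0
  y^{k+1} = 0.55 + 0.05*-44.0 = -1.65
Step 3: y^k = -1.65, reduced costs: (12.9, 10.25)
  x^k = (0.0, 0.0), subgradient = b - a^T x = 11.0
  y^{k+1} = -1.65 + 0.05*11.0 = -1.1
Step 4: y^k = -1.1, reduced costs: (9.6, 7.5)
  x^k = (0.0, 0.0), subgradient = b - a^T x = 11.0
  y^{k+1} = -1.1 + 0.05*11.0 = -0.55
Dual objective at y_4 = -0.55: reduced costs (6.3, 4.75), box minimizer x = (0.0, 0.0)
g(y_4) = b*y + (c1 - a1*y)*x1 + (c2 - a2*y)*x2 = 11*(-0.55) + 6.3*0.0 + 4.75*0.0 = -6.05 + 0.0 + 0.0 = -6.05


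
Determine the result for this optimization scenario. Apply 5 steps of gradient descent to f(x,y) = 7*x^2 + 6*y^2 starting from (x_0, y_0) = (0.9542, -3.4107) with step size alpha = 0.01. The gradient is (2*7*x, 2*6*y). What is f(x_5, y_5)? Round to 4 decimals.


Gradient descent on f(x,y) = 7*x^2 + 6*y^2.
Starting point: (0.9542, -3.4107), alpha = 0.01
Step 1: grad_x = 2*7*0.9542 = 13.3588, grad_y = 2*6*-3.4107 = -40.9284
  x_1 = 0.9542 - 0.01*13.3588 = 0.8206
  y_1 = -3.4107 - 0.01*-40.9284 = -3.0014
Step 2: grad_x = 2*7*0.8206 = 11.4886, grad_y = 2*6*-3.0014 = -36.017
  x_2 = 0.8206 - 0.01*11.4886 = 0.7057
  y_2 = -3.0014 - 0.01*-36.017 = -2.6412
Step 3: grad_x = 2*7*0.7057 = 9.8802, grad_y = 2*6*-2.6412 = -31.695
  x_3 = 0.7057 - 0.01*9.8802 = 0.6069
  y_3 = -2.6412 - 0.01*-31.695 = -2.3243
Step 4: grad_x = 2*7*0.6069 = 8.4969, grad_y = 2*6*-2.3243 = -27.8916
  x_4 = 0.6069 - 0.01*8.4969 = 0.522
  y_4 = -2.3243 - 0.01*-27.8916 = -2.0454
Step 5: grad_x = 2*7*0.522 = 7.3074, grad_y = 2*6*-2.0454 = -24.5446
  x_5 = 0.522 - 0.01*7.3074 = 0.4489
  y_5 = -2.0454 - 0.01*-24.5446 = -1.7999
f(0.4489, -1.7999) = 7*0.4489^2 + 6*(-1.7999)^2 = 20.8491


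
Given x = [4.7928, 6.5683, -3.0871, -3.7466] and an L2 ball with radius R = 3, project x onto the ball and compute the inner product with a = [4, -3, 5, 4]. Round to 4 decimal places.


Step 1: Compute ||x|| (intermediates to 6 decimals).
||x|| = sqrt(4.7928^2 + 6.5683^2 + (-3.0871)^2 + (-3.7466)^2) = 9.469989
Step 2: Project.
Since ||x|| > R, scale = R/||x|| = 3/9.469989 = 0.31679, proj(x) = scale * x
proj(x) = [1.518311, 2.080772, -0.977962, -1.186885]
Step 3: Dot product.
a^T * proj(x) = 4*1.518311 - 3*2.080772 + 5*(-0.977962) + 4*(-1.186885) = -9.8064


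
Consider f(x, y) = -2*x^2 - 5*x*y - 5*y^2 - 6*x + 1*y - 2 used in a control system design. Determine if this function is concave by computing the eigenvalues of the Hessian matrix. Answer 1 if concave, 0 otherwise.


The Hessian of f(x,y) = -2*x^2 - 5*x*y - 5*y^2 - 6*x + 1*y - 2 is:
H = [[-4, -5], [-5, -10]]
Trace = -4 - 10 = -14
Determinant = -4*-10 - (-5)^2 = 15
Discriminant = (-14)^2 - 4*15 = 136.0
Eigenvalues: lambda_1 = -12.831, lambda_2 = -1.169
The function is concave.

1


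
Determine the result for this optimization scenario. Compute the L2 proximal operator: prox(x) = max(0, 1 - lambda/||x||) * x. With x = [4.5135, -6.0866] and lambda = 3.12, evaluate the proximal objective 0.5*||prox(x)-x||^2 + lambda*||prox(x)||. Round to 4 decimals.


Step 1: Compute ||x||.
||x|| = 7.5775
Step 2: Compute scaling factor.
scale = max(0, 1 - 3.12/7.5775) = 0.5883
Step 3: prox(x) = [2.6551, -3.5805]
||prox(x)|| = 4.4575
Step 4: Proximal objective.
0.5*||prox-x||^2 = 4.8672
lambda*||prox|| = 13.9074
Total = 18.7746


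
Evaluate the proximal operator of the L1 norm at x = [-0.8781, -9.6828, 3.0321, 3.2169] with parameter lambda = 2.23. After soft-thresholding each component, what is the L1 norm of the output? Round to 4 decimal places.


Soft-thresholding with lambda = 2.23:
prox(-0.8781) = sign(-0.8781)*max(|-0.8781| - 2.23, 0) = 0.0
prox(-9.6828) = sign(-9.6828)*max(|-9.6828| - 2.23, 0) = -7.4528
prox(3.0321) = sign(3.0321)*max(|3.0321| - 2.23, 0) = 0.8021
prox(3.2169) = sign(3.2169)*max(|3.2169| - 2.23, 0) = 0.9869
prox(x) = [0.0, -7.4528, 0.8021, 0.9869]
||prox(x)||_1 = 0.0 + 7.4528 + 0.8021 + 0.9869 = 9.2418


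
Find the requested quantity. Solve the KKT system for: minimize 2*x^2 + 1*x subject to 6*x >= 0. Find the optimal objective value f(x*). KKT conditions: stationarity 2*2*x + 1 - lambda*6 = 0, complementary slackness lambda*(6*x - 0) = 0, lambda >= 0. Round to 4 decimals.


Step 1: Try lambda = 0 (constraint inactive).
x_unc = -1/(2*2) = -0.25
Check: 6*-0.25 = -1.5 < 0 -- violated!
Step 2: Constraint must be active: 6*x = 0
x* = 0/6 = 0.0
lambda = (2*2*0.0 + 1)/6 = 0.1667
Step 3: Compute optimal value.
f(x*) = 2*0.0^2 + 1*0.0 = 0.0


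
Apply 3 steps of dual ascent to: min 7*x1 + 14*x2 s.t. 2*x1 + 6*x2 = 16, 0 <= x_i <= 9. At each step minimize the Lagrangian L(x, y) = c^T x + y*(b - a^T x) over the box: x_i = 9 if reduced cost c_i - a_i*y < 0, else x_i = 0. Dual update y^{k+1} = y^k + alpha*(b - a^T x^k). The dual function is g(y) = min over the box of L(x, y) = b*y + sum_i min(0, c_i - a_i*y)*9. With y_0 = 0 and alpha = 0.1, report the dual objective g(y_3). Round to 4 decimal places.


Dual ascent for LP: min 7*x1 + 14*x2, 2*x1 + 6*x2 = 16, 0 <= x_i <= 9
Step 1: y^k = 0.0, reduced costs: (7.0, 14.0)
  x^k = (0.0, 0.0), subgradient = b - a^T x = 16.0
  y^{k+1} = 0.0 + 0.1*16.0 = 1.6
Step 2: y^k = 1.6, reduced costs: (3.8, 4.4)
  x^k = (0.0, 0.0), subgradient = b - a^T x = 16.0
  y^{k+1} = 1.6 + 0.1*16.0 = 3.2
Step 3: y^k = 3.2, reduced costs: (0.6, -5.2)
  x^k = (0.0, 9.0), subgradient = b - a^T x = -38.0
  y^{k+1} = 3.2 + 0.1*-38.0 = -0.6
Dual objective at y_3 = -0.6: reduced costs (8.2, 17.6), box minimizer x = (0.0, 0.0)
g(y_3) = b*y + (c1 - a1*y)*x1 + (c2 - a2*y)*x2 = 16*(-0.6) + 8.2*0.0 + 17.6*0.0 = -9.6 + 0.0 + 0.0 = -9.6


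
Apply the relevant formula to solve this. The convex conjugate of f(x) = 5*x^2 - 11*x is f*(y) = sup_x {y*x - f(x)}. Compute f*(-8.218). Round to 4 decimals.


f*(y) = sup_x {y*x - a*x^2 - b*x} = sup_x {(y-b)*x - a*x^2}
FOC: (y - b) - 2a*x = 0 => x* = (y - b)/(2a)
x* = (-8.218 + 11)/(2*5) = 0.2782
f*(-8.218) = (y-b)^2/(4a) = (-8.218 + 11)^2/(4*5)
= 7.7395/20 = 0.387


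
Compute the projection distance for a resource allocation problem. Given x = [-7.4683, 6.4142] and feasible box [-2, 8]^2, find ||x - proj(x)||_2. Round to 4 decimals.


Project each component onto [-2, 8].
clip(-7.4683) = -2.0, clip(6.4142) = 6.4142
Projection = [-2.0, 6.4142]
Squared diffs: [29.9023, 0.0]
Distance = sqrt(29.9023) = 5.4683


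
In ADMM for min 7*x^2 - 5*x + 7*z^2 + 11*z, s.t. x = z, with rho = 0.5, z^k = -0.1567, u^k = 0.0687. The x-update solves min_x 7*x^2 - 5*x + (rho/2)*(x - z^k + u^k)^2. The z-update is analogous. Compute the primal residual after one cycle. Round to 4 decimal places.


ADMM iteration with rho = 0.5, z^k = -0.1567, u^k = 0.0687
Step 1: x-update.
Minimize 7*x^2 - 5*x + (0.5/2)*(x + 0.1567 + 0.0687)^2
FOC: (2*7 + 0.5)*x = 5 + 0.5*(-0.1567 - 0.0687)
x^{k+1} = 0.3371
Step 2: z-update.
Minimize 7*z^2 + 11*z + (0.5/2)*(0.3371 - z + 0.0687)^2
FOC: (2*7 + 0.5)*z = -11 + 0.5*(0.3371 + 0.0687)
z^{k+1} = -0.7446
Step 3: u-update.
u^{k+1} = 0.0687 + 0.3371 + 0.7446 = 1.1504
Step 4: Primal residual = |0.3371 + 0.7446| = 1.0817


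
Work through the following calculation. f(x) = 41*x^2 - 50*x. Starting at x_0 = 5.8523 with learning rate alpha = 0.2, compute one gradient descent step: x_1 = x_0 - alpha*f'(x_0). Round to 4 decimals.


We compute the gradient at x_0 and apply the update.
f'(x) = 82*x - 50
f'(5.8523) = 82*5.8523 - 50 = 429.8886
x_1 = 5.8523 - 0.2*429.8886 = -80.1254


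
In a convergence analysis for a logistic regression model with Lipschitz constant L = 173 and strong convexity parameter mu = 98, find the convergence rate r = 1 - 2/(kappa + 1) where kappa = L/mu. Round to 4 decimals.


Step 1: Compute the condition number.
kappa = L/mu = 173/98 = 1.7653
Step 2: Compute the convergence rate.
r = 1 - 2/(kappa + 1) = 1 - 2*mu/(L + mu) = (L - mu)/(L + mu) = 75/271 = 0.2768


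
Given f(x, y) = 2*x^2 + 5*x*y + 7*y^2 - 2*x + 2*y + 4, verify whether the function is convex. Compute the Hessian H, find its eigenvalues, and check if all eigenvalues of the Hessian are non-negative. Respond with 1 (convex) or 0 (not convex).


The Hessian of f(x,y) = 2*x^2 + 5*x*y + 7*y^2 - 2*x + 2*y + 4 is:
H = [[4, 5], [5, 14]]
Trace = 4 + 14 = 18
Determinant = 4*14 - (5)^2 = 31
Discriminant = (18)^2 - 4*31 = 200.0
Eigenvalues: lambda_1 = 1.9289, lambda_2 = 16.0711
The function is convex.

1


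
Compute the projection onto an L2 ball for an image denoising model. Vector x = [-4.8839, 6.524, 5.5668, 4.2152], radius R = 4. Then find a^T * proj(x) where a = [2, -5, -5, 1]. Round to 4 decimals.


Step 1: Compute ||x|| (intermediates to 6 decimals).
||x|| = sqrt((-4.8839)^2 + 6.524^2 + 5.5668^2 + 4.2152^2) = 10.731832
Step 2: Project.
Since ||x|| > R, scale = R/||x|| = 4/10.731832 = 0.372723, proj(x) = scale * x
proj(x) = [-1.820342, 2.431645, 2.074874, 1.571102]
Step 3: Dot product.
a^T * proj(x) = 2*(-1.820342) - 5*2.431645 - 5*2.074874 + 1*1.571102 = -24.6022


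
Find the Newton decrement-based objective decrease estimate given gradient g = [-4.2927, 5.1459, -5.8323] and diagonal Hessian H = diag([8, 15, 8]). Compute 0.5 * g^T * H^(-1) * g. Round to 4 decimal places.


Step 1: H is diagonal, so H^(-1) * g = [-0.5366, 0.3431, -0.729].
Step 2: g^T H^(-1) g = sum_i g_i^2 / H_ii
  = (-4.2927)^2/8 + (5.1459)^2/15 + (-5.8323)^2/8
  = 2.3034 + 1.7654 + 4.252 = 8.3207
Step 3: Objective decrease = 0.5 * g^T H^(-1) g = 4.1604


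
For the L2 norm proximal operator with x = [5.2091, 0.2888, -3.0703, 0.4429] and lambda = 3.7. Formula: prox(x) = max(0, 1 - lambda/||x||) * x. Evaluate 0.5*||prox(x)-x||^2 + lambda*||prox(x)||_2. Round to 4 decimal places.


Step 1: Compute ||x||.
||x|| = 6.0697
Step 2: Compute scaling factor.
scale = max(0, 1 - 3.7/6.0697) = 0.3904
Step 3: prox(x) = [2.0337, 0.1128, -1.1987, 0.1729]
||prox(x)|| = 2.3697
Step 4: Proximal objective.
0.5*||prox-x||^2 = 6.845
lambda*||prox|| = 8.7679
Total = 15.6128


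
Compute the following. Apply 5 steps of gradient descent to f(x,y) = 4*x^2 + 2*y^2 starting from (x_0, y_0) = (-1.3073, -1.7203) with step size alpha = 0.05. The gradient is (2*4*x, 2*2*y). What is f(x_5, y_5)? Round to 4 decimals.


Gradient descent on f(x,y) = 4*x^2 + 2*y^2.
Starting point: (-1.3073, -1.7203), alpha = 0.05
Step 1: grad_x = 2*4*-1.3073 = -10.4584, grad_y = 2*2*-1.7203 = -6.8812
  x_1 = -1.3073 - 0.05*-10.4584 = -0.7844
  y_1 = -1.7203 - 0.05*-6.8812 = -1.3762
Step 2: grad_x = 2*4*-0.7844 = -6.275, grad_y = 2*2*-1.3762 = -5.505
  x_2 = -0.7844 - 0.05*-6.275 = -0.4706
  y_2 = -1.3762 - 0.05*-5.505 = -1.101
Step 3: grad_x = 2*4*-0.4706 = -3.765, grad_y = 2*2*-1.101 = -4.404
  x_3 = -0.4706 - 0.05*-3.765 = -0.2824
  y_3 = -1.101 - 0.05*-4.404 = -0.8808
Step 4: grad_x = 2*4*-0.2824 = -2.259, grad_y = 2*2*-0.8808 = -3.5232
  x_4 = -0.2824 - 0.05*-2.259 = -0.1694
  y_4 = -0.8808 - 0.05*-3.5232 = -0.7046
Step 5: grad_x = 2*4*-0.1694 = -1.3554, grad_y = 2*2*-0.7046 = -2.8185
  x_5 = -0.1694 - 0.05*-1.3554 = -0.1017
  y_5 = -0.7046 - 0.05*-2.8185 = -0.5637
f(-0.1017, -0.5637) = 4*(-0.1017)^2 + 2*(-0.5637)^2 = 0.6769


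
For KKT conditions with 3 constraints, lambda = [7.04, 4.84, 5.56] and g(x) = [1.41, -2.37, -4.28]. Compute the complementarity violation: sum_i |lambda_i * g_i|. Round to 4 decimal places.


KKT complementary slackness check:
lambda_1 * g_1 = 7.04 * 1.41 = 9.9264
lambda_2 * g_2 = 4.84 * -2.37 = -11.4708
lambda_3 * g_3 = 5.56 * -4.28 = -23.7968
Total violation = 9.9264 + 11.4708 + 23.7968 = 45.194


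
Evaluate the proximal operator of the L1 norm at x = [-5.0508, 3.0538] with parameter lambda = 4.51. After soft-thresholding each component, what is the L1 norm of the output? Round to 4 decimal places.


Soft-thresholding with lambda = 4.51:
prox(-5.0508) = sign(-5.0508)*max(|-5.0508| - 4.51, 0) = -0.5408
prox(3.0538) = sign(3.0538)*max(|3.0538| - 4.51, 0) = 0.0
prox(x) = [-0.5408, 0.0]
||prox(x)||_1 = 0.5408 + 0.0 = 0.5408


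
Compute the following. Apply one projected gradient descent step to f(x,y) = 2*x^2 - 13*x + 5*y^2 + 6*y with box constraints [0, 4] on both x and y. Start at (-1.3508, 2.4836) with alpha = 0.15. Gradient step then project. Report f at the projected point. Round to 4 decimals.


Step 1: Compute gradient at (-1.3508, 2.4836).
grad_x = 2*2*-1.3508 - 13 = -18.4032
grad_y = 2*5*2.4836 + 6 = 30.836
Step 2: Gradient step.
x_raw = -1.3508 - 0.15*-18.4032 = 1.4097
y_raw = 2.4836 - 0.15*30.836 = -2.1418
Step 3: Project onto [0, 4].
x_proj = clip(1.4097) = 1.4097
y_proj = clip(-2.1418) = 0.0
Step 4: Evaluate f.
f(1.4097, 0.0) = -14.3514


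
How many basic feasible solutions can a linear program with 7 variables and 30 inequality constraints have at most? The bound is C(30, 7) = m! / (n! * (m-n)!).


Each vertex corresponds to some choice of n active constraints out of m, so the number of vertices is at most C(m, n) = m! / (n!(m-n)!).
m = 30, n = 7
Numerator: 30 * 29 * 28 * 27 * 26 * 25 * 24
Denominator: 7! = 5040
C(30, 7) = 2035800


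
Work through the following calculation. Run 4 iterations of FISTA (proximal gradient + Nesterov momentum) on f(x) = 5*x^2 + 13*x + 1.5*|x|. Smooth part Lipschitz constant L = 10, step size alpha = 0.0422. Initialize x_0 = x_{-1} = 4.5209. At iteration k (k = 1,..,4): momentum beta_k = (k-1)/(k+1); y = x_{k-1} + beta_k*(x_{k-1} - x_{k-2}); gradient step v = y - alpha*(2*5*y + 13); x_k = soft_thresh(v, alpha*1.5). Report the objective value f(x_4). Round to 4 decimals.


FISTA on f(x) = 5*x^2 + 13*x + 1.5*|x|
L = 10, alpha = 0.0422
Iteration 1: beta = 0.0, y = 4.5209 + 0.0*(4.5209 - 4.5209) = 4.5209
  grad(y) = 58.209, v = y - alpha*grad = 2.0645
  prox(v) = soft_thresh(2.0645, 0.0633) = 2.0012
Iteration 2: beta = 0.3333, y = 2.0012 + 0.3333*(2.0012 - 4.5209) = 1.1613
  grad(y) = 24.6127, v = y - alpha*grad = 0.1226
  prox(v) = soft_thresh(0.1226, 0.0633) = 0.0593
Iteration 3: beta = 0.5, y = 0.0593 + 0.5*(0.0593 - 2.0012) = -0.9116
  grad(y) = 3.8838, v = y - alpha*grad = -1.0755
  prox(v) = soft_thresh(-1.0755, 0.0633) = -1.0122
Iteration 4: beta = 0.6, y = -1.0122 + 0.6*(-1.0122 - 0.0593) = -1.6551
  grad(y) = -3.5513, v = y - alpha*grad = -1.5053
  prox(v) = soft_thresh(-1.5053, 0.0633) = -1.442
f(x_4) = 5*(-1.442)^2 + 13*(-1.442) + 1.5*|-1.442| = -6.1863


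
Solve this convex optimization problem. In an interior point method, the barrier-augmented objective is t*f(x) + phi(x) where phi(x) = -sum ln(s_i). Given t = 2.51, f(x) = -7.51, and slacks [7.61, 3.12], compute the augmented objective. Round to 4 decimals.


Step 1: Compute log-barrier.
ln values: [2.0295, 1.1378]
phi = -(2.0295 + 1.1378) = -3.1673
Step 2: Compute augmented objective.
t*f(x) = 2.51*-7.51 = -18.8501
Total = -18.8501 - 3.1673 = -22.0174


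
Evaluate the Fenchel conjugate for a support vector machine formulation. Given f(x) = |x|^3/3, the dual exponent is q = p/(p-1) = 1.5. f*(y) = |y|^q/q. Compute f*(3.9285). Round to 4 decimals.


The conjugate exponent q satisfies 1/p + 1/q = 1.
p = 3, so q = 3/(3 - 1) = 1.5
|y|^q = 3.9285^1.5 = 7.7865
f*(3.9285) = 7.7865 / 1.5 = 5.191


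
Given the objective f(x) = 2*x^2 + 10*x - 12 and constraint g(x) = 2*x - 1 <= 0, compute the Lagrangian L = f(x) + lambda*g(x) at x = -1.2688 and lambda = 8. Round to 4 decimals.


Step 1: Evaluate f(x).
f(-1.2688) = 2*(-1.2688)^2 + 10*(-1.2688) - 12 = -21.4683
Step 2: Evaluate g(x).
g(-1.2688) = 2*-1.2688 - 1 = -3.5376
Step 3: Compute Lagrangian.
L = -21.4683 + 8*-3.5376 = -49.7691


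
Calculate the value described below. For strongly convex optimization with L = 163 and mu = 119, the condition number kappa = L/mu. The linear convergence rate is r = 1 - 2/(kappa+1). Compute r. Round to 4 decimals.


Step 1: Compute the condition number.
kappa = L/mu = 163/119 = 1.3697
Step 2: Compute the convergence rate.
r = 1 - 2/(kappa + 1) = 1 - 2*mu/(L + mu) = (L - mu)/(L + mu) = 44/282 = 0.156


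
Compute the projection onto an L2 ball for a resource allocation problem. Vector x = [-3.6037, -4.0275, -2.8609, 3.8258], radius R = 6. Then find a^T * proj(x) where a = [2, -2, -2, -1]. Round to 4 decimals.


Step 1: Compute ||x|| (intermediates to 6 decimals).
||x|| = sqrt((-3.6037)^2 + (-4.0275)^2 + (-2.8609)^2 + 3.8258^2) = 7.213106
Step 2: Project.
Since ||x|| > R, scale = R/||x|| = 6/7.213106 = 0.831819, proj(x) = scale * x
proj(x) = [-2.997626, -3.350151, -2.379751, 3.182373]
Step 3: Dot product.
a^T * proj(x) = 2*(-2.997626) - 2*(-3.350151) - 2*(-2.379751) - 1*3.182373 = 2.2822


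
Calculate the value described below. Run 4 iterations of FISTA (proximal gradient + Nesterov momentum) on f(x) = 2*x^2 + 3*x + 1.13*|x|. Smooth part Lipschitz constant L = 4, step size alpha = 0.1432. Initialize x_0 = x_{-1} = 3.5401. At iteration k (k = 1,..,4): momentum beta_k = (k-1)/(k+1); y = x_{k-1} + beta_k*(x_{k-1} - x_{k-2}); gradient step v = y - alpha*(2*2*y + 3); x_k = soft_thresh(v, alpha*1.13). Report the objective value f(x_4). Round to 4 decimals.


FISTA on f(x) = 2*x^2 + 3*x + 1.13*|x|
L = 4, alpha = 0.1432
Iteration 1: beta = 0.0, y = 3.5401 + 0.0*(3.5401 - 3.5401) = 3.5401
  grad(y) = 17.1604, v = y - alpha*grad = 1.0827
  prox(v) = soft_thresh(1.0827, 0.1618) = 0.9209
Iteration 2: beta = 0.3333, y = 0.9209 + 0.3333*(0.9209 - 3.5401) = 0.0479
  grad(y) = 3.1914, v = y - alpha*grad = -0.4092
  prox(v) = soft_thresh(-0.4092, 0.1618) = -0.2473
Iteration 3: beta = 0.5, y = -0.2473 + 0.5*(-0.2473 - 0.9209) = -0.8315
  grad(y) = -0.3259, v = y - alpha*grad = -0.7848
  prox(v) = soft_thresh(-0.7848, 0.1618) = -0.623
Iteration 4: beta = 0.6, y = -0.623 + 0.6*(-0.623 + 0.2473) = -0.8484
  grad(y) = -0.3935, v = y - alpha*grad = -0.792
  prox(v) = soft_thresh(-0.792, 0.1618) = -0.6302
f(x_4) = 2*(-0.6302)^2 + 3*(-0.6302) + 1.13*|-0.6302| = -0.3842
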